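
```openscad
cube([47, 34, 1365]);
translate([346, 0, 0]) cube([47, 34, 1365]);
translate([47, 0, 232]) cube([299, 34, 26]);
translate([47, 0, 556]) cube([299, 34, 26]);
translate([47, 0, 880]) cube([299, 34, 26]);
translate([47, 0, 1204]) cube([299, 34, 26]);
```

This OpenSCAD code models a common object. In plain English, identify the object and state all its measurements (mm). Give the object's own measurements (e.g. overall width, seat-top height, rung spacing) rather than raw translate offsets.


A straight ladder. Two 47×34 mm vertical rails, 1365 mm tall, stand 393 mm apart (outside-to-outside) with their front faces coplanar on the −y side. 4 rungs, each 34 mm deep and 26 mm tall, span between the inner faces of the rails, front faces flush with the rails. The lowest rung's underside is at z = 232 mm and rungs are spaced 324 mm apart (underside to underside).


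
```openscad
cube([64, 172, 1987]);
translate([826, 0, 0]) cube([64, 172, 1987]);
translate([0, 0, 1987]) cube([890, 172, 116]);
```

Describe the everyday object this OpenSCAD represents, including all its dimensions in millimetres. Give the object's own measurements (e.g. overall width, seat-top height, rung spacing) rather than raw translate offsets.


A door frame. The clear opening is 762 mm wide and 1987 mm high. Two 64 mm wide jambs, 172 mm deep, stand either side of the opening from the floor to the top of the opening. A 116 mm thick head sits across the top of both jambs, spanning the full outside width of the frame.


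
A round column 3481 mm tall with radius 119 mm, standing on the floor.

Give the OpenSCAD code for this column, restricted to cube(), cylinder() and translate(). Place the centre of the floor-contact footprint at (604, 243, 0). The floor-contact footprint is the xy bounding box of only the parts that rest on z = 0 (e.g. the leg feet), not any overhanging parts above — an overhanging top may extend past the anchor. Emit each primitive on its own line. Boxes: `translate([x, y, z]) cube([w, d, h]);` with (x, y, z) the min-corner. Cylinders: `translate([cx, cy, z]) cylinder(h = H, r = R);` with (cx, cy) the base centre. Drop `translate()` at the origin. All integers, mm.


translate([604, 243, 0]) cylinder(h = 3481, r = 119);


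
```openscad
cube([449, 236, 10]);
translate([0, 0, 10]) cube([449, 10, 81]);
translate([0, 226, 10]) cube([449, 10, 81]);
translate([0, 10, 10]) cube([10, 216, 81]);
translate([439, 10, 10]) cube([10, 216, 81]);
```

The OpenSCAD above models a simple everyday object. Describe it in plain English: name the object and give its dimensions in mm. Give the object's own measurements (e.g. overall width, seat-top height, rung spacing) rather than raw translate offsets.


An open-topped rectangular box: outside dimensions 449×236×91 mm, with a uniform wall and base thickness of 10 mm. The base is a full 449×236 slab on the floor; four walls sit on top of the base. The front and back walls (the −y and +y sides) span the full width; the two side walls fit between them.


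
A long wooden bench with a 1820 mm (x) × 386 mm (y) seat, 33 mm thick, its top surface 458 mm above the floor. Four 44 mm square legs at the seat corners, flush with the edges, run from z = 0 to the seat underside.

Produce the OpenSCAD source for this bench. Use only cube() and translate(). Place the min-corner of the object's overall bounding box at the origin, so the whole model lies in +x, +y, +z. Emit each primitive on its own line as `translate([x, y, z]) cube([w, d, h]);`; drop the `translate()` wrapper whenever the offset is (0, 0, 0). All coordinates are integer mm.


translate([0, 0, 425]) cube([1820, 386, 33]);
cube([44, 44, 425]);
translate([0, 342, 0]) cube([44, 44, 425]);
translate([1776, 0, 0]) cube([44, 44, 425]);
translate([1776, 342, 0]) cube([44, 44, 425]);


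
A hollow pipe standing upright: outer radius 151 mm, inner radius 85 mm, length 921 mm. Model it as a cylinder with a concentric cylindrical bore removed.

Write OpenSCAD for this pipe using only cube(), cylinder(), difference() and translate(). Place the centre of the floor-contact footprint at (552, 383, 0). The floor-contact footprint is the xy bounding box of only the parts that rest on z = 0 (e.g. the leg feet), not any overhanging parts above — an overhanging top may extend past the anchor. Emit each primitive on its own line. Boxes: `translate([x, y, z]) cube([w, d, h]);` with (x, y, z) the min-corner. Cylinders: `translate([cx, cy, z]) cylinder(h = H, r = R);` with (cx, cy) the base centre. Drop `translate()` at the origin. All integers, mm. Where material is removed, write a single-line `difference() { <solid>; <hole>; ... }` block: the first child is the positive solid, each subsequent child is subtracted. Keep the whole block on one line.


difference() { translate([552, 383, 0]) cylinder(h = 921, r = 151); translate([552, 383, 0]) cylinder(h = 921, r = 85); }


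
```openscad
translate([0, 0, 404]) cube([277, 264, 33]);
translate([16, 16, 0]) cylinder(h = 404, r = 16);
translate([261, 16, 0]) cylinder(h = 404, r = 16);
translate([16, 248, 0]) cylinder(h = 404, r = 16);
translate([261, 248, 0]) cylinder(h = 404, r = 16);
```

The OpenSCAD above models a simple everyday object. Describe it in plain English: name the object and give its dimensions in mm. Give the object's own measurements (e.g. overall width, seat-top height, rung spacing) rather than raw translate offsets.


A four-legged stool. The seat is a 277×264×33 mm slab whose top surface is at z = 437 mm; four round legs, each 32 mm in diameter, run from the floor (z = 0) to the underside of the seat, each leg's axis is inset half a diameter from the nearest pair of seat edges (so the leg's bounding box is flush with the corner).


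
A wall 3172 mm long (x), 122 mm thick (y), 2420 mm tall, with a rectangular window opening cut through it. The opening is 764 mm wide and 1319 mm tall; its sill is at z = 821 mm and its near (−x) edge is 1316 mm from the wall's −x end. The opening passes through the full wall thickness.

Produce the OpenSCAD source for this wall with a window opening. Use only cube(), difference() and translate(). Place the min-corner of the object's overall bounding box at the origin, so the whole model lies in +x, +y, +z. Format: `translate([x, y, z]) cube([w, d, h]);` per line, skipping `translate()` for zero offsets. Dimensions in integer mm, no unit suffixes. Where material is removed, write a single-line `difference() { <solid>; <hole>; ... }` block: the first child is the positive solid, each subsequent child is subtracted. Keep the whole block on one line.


difference() { cube([3172, 122, 2420]); translate([1316, 0, 821]) cube([764, 122, 1319]); }


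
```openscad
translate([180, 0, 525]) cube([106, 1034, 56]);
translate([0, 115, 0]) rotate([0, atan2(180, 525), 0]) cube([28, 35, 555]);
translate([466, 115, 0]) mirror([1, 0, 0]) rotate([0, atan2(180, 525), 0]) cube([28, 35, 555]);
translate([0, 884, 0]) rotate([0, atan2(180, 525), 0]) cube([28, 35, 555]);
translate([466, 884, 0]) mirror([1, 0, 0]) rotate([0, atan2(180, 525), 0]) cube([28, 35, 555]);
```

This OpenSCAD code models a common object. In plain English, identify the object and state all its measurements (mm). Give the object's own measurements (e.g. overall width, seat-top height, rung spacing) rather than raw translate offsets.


A sawhorse. A 106×1034×56 mm beam (x, y, z) sits on two A-frame leg pairs. Each pair is two raked legs of 28×35 mm section (35 mm along y) splaying symmetrically in x. Each leg rises 525 mm vertically over 180 mm of horizontal reach and is 555 mm long along its own axis. Every leg's outer bottom edge rests on the floor and its outer top edge meets a bottom edge of the beam — the left legs (tilting toward +x) meet the beam's −x bottom edge, the right legs (their mirror images, tilting toward −x) meet its +x bottom edge — so the leg tops tuck under the beam, the beam's underside is 525 mm above the floor, and the feet are 466 mm apart outside-to-outside with the beam centred between them. The two leg pairs are set in 115 mm from either end of the beam.


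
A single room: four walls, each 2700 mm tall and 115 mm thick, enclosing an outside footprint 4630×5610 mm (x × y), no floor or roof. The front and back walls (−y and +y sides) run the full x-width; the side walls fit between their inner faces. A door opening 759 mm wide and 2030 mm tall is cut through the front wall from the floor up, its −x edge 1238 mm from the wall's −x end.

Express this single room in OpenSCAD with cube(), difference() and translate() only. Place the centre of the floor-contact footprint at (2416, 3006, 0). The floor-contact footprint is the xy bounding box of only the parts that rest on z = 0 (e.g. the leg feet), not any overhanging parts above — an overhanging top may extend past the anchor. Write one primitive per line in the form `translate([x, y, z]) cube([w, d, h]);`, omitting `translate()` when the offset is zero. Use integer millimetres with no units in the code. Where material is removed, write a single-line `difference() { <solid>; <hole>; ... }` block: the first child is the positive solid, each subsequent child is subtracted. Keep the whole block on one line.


difference() { translate([101, 201, 0]) cube([4630, 115, 2700]); translate([1339, 201, 0]) cube([759, 115, 2030]); }
translate([101, 5696, 0]) cube([4630, 115, 2700]);
translate([101, 316, 0]) cube([115, 5380, 2700]);
translate([4616, 316, 0]) cube([115, 5380, 2700]);


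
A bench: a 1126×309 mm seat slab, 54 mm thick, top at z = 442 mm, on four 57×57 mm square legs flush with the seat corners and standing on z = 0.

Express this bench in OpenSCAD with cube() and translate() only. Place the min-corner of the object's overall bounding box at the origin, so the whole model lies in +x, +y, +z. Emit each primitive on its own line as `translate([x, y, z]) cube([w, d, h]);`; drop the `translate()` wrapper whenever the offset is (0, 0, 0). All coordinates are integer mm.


translate([0, 0, 388]) cube([1126, 309, 54]);
cube([57, 57, 388]);
translate([0, 252, 0]) cube([57, 57, 388]);
translate([1069, 0, 0]) cube([57, 57, 388]);
translate([1069, 252, 0]) cube([57, 57, 388]);


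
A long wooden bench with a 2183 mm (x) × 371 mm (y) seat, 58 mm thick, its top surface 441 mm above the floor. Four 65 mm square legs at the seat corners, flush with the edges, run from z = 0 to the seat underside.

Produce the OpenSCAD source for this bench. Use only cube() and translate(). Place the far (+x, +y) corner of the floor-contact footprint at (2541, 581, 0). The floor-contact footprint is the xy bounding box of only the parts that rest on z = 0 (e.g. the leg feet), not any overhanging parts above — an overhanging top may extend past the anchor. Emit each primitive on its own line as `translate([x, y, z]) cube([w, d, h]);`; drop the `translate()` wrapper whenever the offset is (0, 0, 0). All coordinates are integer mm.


// leg_h = 441 − 58 = 383
translate([358, 210, 383]) cube([2183, 371, 58]);
translate([358, 210, 0]) cube([65, 65, 383]);
translate([358, 516, 0]) cube([65, 65, 383]);
translate([2476, 210, 0]) cube([65, 65, 383]);
translate([2476, 516, 0]) cube([65, 65, 383]);


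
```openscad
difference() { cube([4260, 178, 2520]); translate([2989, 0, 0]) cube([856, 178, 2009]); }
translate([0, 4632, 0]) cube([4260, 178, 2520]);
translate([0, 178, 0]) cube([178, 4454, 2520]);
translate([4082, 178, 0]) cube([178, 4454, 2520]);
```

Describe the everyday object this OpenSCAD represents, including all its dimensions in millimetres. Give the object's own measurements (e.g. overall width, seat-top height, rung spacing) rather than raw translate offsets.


A single room: four walls, each 2520 mm tall and 178 mm thick, enclosing an outside footprint 4260×4810 mm (x × y), no floor or roof. The front and back walls (−y and +y sides) run the full x-width; the side walls fit between their inner faces. A door opening 856 mm wide and 2009 mm tall is cut through the front wall from the floor up, its −x edge 2989 mm from the wall's −x end.


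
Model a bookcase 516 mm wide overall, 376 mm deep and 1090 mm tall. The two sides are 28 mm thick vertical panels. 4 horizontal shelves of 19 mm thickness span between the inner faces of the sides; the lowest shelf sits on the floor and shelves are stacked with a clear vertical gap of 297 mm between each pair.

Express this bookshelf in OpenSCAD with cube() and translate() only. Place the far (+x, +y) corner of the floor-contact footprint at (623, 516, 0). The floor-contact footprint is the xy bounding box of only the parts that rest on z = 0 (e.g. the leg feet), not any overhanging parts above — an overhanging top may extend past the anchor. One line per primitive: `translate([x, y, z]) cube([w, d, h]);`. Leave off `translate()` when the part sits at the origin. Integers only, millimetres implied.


translate([107, 140, 0]) cube([28, 376, 1090]);
translate([595, 140, 0]) cube([28, 376, 1090]);
translate([135, 140, 0]) cube([460, 376, 19]);
translate([135, 140, 316]) cube([460, 376, 19]);
translate([135, 140, 632]) cube([460, 376, 19]);
translate([135, 140, 948]) cube([460, 376, 19]);


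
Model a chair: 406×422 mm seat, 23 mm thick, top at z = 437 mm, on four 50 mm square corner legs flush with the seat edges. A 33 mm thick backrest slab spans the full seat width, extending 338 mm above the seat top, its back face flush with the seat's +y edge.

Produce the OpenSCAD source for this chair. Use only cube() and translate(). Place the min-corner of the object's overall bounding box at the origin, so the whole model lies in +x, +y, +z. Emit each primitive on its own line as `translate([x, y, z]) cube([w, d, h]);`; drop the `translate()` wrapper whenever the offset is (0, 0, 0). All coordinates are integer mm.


translate([0, 0, 414]) cube([406, 422, 23]);
cube([50, 50, 414]);
translate([356, 0, 0]) cube([50, 50, 414]);
translate([0, 372, 0]) cube([50, 50, 414]);
translate([356, 372, 0]) cube([50, 50, 414]);
translate([0, 389, 437]) cube([406, 33, 338]);


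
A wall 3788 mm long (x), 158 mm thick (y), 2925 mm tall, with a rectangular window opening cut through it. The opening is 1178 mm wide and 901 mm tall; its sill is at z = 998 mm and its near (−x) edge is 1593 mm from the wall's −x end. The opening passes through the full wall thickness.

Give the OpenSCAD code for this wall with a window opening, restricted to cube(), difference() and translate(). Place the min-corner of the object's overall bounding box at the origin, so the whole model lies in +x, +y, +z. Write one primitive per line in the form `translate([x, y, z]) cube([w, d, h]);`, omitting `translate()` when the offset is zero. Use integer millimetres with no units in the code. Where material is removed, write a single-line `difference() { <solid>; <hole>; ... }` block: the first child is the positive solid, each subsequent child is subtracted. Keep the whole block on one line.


difference() { cube([3788, 158, 2925]); translate([1593, 0, 998]) cube([1178, 158, 901]); }


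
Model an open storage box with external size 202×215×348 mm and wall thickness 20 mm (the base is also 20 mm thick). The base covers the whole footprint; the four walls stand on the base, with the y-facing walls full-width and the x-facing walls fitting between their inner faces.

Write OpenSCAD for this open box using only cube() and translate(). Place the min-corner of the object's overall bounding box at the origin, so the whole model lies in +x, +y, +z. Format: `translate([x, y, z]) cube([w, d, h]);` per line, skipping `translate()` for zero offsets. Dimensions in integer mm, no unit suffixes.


cube([202, 215, 20]);
translate([0, 0, 20]) cube([202, 20, 328]);
translate([0, 195, 20]) cube([202, 20, 328]);
translate([0, 20, 20]) cube([20, 175, 328]);
translate([182, 20, 20]) cube([20, 175, 328]);


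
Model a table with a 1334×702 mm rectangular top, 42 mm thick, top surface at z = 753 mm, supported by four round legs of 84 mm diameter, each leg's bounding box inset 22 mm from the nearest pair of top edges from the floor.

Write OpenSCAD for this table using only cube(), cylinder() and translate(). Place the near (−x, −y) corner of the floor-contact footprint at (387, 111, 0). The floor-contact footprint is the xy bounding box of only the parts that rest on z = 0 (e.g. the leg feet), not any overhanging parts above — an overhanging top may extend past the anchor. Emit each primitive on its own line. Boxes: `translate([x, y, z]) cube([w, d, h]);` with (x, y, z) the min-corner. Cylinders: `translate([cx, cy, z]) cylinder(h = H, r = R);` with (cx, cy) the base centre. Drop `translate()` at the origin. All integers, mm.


translate([365, 89, 711]) cube([1334, 702, 42]);
translate([429, 153, 0]) cylinder(h = 711, r = 42);
translate([1635, 153, 0]) cylinder(h = 711, r = 42);
translate([429, 727, 0]) cylinder(h = 711, r = 42);
translate([1635, 727, 0]) cylinder(h = 711, r = 42);


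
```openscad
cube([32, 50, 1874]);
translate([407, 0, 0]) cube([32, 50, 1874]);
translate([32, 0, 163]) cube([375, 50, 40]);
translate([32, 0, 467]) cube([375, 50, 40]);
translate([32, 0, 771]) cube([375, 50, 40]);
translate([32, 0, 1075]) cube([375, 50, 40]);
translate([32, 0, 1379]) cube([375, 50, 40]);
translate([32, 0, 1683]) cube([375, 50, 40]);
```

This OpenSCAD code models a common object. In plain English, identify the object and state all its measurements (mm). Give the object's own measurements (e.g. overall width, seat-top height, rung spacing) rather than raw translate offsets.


A straight ladder. Two 32×50 mm vertical rails, 1874 mm tall, stand 439 mm apart (outside-to-outside) with their front faces coplanar on the −y side. 6 rungs, each 50 mm deep and 40 mm tall, span between the inner faces of the rails, front faces flush with the rails. The lowest rung's underside is at z = 163 mm and rungs are spaced 304 mm apart (underside to underside).


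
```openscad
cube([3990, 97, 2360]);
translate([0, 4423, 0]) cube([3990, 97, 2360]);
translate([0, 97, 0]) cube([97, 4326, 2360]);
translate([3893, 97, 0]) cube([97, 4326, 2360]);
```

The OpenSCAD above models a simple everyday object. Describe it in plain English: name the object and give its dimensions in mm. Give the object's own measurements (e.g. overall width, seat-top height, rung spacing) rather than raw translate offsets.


The wall frame of a small rectangular building: four walls, each 2360 mm tall and 97 mm thick, enclosing a footprint 3990 mm (x) by 4520 mm (y) outside-to-outside, with no floor or roof. The front and back walls (the −y and +y sides) span the full width; the two side walls fit between them.


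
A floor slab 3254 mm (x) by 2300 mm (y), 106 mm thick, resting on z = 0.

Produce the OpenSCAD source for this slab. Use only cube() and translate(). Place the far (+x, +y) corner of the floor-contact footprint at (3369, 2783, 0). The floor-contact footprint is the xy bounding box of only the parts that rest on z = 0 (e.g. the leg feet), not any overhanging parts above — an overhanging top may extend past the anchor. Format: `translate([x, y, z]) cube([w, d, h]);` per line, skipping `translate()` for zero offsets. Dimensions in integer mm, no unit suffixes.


translate([115, 483, 0]) cube([3254, 2300, 106]);


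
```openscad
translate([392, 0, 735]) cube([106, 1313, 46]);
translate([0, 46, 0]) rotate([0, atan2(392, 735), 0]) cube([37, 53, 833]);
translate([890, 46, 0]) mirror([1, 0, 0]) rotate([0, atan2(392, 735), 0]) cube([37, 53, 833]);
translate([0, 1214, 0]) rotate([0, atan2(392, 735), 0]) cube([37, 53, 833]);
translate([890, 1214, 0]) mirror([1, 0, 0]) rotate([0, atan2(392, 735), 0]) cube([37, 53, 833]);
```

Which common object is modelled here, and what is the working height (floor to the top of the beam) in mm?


A sawhorse. The overall height is 781 mm.

A beam across two mirrored pairs of raked legs — a sawhorse. The beam's underside is at z = 735 (matching the legs' vertical rise in atan2(392, 735)) and the beam is 46 mm tall, so its top is at 735 + 46 = 781 mm. The raked legs top out at the beam's underside, so that is the highest point.


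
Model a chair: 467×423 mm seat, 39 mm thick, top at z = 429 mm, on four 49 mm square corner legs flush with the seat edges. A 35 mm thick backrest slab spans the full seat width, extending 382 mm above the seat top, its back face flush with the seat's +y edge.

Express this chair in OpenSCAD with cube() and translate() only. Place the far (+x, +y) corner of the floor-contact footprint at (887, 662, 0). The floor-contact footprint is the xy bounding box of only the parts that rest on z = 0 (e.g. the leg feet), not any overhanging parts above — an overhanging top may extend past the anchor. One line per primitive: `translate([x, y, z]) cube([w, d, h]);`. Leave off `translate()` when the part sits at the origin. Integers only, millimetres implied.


translate([420, 239, 390]) cube([467, 423, 39]);
translate([420, 239, 0]) cube([49, 49, 390]);
translate([838, 239, 0]) cube([49, 49, 390]);
translate([420, 613, 0]) cube([49, 49, 390]);
translate([838, 613, 0]) cube([49, 49, 390]);
translate([420, 627, 429]) cube([467, 35, 382]);


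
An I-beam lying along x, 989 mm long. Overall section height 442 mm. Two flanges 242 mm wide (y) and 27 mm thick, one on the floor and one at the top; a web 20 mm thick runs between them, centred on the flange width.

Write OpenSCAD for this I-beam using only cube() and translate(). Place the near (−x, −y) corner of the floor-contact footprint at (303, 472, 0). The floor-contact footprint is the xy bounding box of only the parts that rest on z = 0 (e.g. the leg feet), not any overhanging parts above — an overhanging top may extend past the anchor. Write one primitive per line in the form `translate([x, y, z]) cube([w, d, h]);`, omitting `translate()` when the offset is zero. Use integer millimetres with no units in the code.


translate([303, 472, 0]) cube([989, 242, 27]);
translate([303, 583, 27]) cube([989, 20, 388]);
translate([303, 472, 415]) cube([989, 242, 27]);


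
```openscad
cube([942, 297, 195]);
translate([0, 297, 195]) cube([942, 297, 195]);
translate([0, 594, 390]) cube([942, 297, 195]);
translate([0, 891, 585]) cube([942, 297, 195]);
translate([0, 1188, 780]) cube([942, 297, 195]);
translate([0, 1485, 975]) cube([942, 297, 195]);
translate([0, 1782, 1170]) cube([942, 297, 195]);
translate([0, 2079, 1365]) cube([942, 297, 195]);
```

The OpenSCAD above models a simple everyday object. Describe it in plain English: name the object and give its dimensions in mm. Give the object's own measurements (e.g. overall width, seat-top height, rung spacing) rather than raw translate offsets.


A straight staircase of 8 solid steps. Each step is 942 mm wide (x), 297 mm deep (y, the going) and 195 mm tall (the rise). The first step rests on the floor; each subsequent step sits one going further in +y and one rise higher in +z, directly behind and above the previous step with no overlap.


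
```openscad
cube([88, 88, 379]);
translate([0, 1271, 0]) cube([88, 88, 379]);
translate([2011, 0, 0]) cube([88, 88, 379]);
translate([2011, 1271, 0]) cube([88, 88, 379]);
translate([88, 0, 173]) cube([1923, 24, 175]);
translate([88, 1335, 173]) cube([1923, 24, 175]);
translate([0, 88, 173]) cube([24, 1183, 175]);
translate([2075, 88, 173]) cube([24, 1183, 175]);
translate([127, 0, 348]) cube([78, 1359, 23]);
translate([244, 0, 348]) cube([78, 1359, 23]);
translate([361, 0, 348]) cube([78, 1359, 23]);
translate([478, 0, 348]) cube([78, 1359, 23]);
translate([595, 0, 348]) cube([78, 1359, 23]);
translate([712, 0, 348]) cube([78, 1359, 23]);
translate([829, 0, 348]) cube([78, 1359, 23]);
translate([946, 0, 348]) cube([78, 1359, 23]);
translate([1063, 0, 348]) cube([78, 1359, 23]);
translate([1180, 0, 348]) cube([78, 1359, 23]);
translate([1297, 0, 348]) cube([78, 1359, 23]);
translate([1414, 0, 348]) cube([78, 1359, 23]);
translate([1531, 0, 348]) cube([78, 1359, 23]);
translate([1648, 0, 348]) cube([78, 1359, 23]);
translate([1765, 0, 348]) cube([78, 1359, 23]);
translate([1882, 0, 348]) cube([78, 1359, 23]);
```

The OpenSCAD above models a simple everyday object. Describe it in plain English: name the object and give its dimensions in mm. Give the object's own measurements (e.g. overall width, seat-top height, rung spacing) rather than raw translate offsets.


A bed frame 2099 mm long (x) by 1359 mm wide (y). Four 88×88 mm corner posts, 379 mm tall, at the corners of the footprint. Four rails of 24 mm thickness and 175 mm height run between adjacent posts with their undersides at z = 173 mm, their outer faces flush with the outside of the frame (the two x-running rails run between the posts' inner faces; the two y-running rails run between the posts' inner faces). 16 slats, each 78 mm wide (x) and 23 mm thick, lie across the top of the two x-running rails, running the full 1359 mm width of the frame in y; along x they sit between the end posts with a 39 mm gap after the −x posts and between neighbouring slats, leaving 51 mm before the +x posts.


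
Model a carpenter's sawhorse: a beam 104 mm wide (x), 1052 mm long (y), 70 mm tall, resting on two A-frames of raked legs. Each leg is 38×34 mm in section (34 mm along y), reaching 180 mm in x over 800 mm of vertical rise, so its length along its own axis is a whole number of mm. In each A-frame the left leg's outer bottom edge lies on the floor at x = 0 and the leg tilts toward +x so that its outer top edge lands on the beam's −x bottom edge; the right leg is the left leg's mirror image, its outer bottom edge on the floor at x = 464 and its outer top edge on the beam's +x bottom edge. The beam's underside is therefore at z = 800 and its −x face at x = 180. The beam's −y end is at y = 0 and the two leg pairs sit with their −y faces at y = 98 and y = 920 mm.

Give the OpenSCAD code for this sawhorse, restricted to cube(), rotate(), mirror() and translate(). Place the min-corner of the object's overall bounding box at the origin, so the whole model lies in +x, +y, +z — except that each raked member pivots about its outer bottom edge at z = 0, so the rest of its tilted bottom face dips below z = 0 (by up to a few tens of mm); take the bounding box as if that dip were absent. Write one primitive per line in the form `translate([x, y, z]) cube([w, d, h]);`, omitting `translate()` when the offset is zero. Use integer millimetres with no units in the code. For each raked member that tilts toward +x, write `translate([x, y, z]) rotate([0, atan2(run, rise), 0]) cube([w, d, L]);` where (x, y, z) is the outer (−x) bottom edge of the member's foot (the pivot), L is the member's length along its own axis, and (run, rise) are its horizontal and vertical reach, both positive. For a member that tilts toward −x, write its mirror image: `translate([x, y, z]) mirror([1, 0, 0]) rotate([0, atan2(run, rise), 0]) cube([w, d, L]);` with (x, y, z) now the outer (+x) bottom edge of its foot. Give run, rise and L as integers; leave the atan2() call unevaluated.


// leg length = √(180² + 800²) = 820
// right-leg outer foot x = 2·180 + 104 = 464
// beam min-corner = (180, 0, 800)
translate([180, 0, 800]) cube([104, 1052, 70]);
translate([0, 98, 0]) rotate([0, atan2(180, 800), 0]) cube([38, 34, 820]);
translate([464, 98, 0]) mirror([1, 0, 0]) rotate([0, atan2(180, 800), 0]) cube([38, 34, 820]);
translate([0, 920, 0]) rotate([0, atan2(180, 800), 0]) cube([38, 34, 820]);
translate([464, 920, 0]) mirror([1, 0, 0]) rotate([0, atan2(180, 800), 0]) cube([38, 34, 820]);


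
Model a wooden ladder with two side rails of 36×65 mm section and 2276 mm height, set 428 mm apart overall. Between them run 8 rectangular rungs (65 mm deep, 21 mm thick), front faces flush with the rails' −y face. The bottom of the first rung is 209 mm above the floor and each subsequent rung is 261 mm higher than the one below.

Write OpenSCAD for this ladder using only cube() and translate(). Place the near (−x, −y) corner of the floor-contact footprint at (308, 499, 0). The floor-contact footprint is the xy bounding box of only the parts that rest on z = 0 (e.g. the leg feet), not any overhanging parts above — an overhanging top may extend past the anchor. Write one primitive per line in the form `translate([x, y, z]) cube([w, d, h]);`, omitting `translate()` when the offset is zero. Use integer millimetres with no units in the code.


translate([308, 499, 0]) cube([36, 65, 2276]);
translate([700, 499, 0]) cube([36, 65, 2276]);
translate([344, 499, 209]) cube([356, 65, 21]);
translate([344, 499, 470]) cube([356, 65, 21]);
translate([344, 499, 731]) cube([356, 65, 21]);
translate([344, 499, 992]) cube([356, 65, 21]);
translate([344, 499, 1253]) cube([356, 65, 21]);
translate([344, 499, 1514]) cube([356, 65, 21]);
translate([344, 499, 1775]) cube([356, 65, 21]);
translate([344, 499, 2036]) cube([356, 65, 21]);


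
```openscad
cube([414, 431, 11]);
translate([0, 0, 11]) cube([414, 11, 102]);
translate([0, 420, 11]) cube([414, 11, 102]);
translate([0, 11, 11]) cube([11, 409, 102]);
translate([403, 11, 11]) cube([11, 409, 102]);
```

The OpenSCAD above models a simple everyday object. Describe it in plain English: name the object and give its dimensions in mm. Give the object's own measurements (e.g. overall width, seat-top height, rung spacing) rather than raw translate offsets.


An open-topped rectangular box: outside dimensions 414×431×113 mm, with a uniform wall and base thickness of 11 mm. The base is a full 414×431 slab on the floor; four walls sit on top of the base. The front and back walls (the −y and +y sides) span the full width; the two side walls fit between them.


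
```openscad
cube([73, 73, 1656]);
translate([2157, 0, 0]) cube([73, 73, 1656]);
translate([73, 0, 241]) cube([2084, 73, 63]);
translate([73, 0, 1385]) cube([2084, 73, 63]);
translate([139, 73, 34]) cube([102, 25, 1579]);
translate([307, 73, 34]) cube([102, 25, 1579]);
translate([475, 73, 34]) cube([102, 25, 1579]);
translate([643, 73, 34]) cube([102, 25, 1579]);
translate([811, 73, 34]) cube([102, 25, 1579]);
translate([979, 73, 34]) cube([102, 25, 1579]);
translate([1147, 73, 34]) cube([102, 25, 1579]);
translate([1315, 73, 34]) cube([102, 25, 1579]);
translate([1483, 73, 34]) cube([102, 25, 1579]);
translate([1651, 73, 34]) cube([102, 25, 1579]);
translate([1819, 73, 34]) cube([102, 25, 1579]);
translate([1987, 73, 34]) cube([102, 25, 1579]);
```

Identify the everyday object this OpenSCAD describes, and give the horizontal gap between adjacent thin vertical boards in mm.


A fence section. The picket gap is 66 mm.

Two posts, two rails, 12 pickets — a fence section. Span 2084 mm holds 12 pickets of 102 mm with 13 equal gaps: ⌊(2084 − 12·102) / 13⌋ = 66 mm.


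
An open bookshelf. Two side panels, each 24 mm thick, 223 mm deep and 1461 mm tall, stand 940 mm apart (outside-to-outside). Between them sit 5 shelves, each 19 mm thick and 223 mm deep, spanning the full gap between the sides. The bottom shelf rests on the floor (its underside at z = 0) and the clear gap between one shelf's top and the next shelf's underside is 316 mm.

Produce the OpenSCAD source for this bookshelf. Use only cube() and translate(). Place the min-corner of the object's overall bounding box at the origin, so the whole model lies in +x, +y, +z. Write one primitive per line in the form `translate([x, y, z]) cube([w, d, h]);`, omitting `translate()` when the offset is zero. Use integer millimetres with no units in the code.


cube([24, 223, 1461]);
translate([916, 0, 0]) cube([24, 223, 1461]);
translate([24, 0, 0]) cube([892, 223, 19]);
translate([24, 0, 335]) cube([892, 223, 19]);
translate([24, 0, 670]) cube([892, 223, 19]);
translate([24, 0, 1005]) cube([892, 223, 19]);
translate([24, 0, 1340]) cube([892, 223, 19]);


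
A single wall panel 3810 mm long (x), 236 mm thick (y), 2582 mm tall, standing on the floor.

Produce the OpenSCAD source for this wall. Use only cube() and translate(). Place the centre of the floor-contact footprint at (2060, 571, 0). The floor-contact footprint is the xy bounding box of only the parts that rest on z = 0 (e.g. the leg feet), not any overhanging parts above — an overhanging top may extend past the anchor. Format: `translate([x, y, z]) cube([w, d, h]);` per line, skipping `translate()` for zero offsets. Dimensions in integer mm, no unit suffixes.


translate([155, 453, 0]) cube([3810, 236, 2582]);


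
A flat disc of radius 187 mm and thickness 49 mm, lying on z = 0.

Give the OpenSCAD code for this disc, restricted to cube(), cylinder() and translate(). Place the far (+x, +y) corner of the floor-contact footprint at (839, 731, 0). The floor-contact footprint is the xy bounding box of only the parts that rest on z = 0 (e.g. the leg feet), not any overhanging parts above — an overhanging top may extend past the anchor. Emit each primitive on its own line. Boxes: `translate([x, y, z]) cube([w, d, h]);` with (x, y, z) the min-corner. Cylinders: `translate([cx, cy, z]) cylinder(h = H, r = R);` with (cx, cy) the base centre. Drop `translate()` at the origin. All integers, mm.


translate([652, 544, 0]) cylinder(h = 49, r = 187);


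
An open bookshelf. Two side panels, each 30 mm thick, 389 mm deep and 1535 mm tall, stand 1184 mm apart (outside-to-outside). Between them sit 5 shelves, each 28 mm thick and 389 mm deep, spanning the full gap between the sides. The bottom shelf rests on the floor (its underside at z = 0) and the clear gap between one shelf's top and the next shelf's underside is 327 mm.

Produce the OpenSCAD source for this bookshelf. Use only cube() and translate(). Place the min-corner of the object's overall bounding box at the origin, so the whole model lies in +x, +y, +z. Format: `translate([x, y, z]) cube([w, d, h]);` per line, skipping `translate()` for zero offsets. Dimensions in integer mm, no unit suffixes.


cube([30, 389, 1535]);
translate([1154, 0, 0]) cube([30, 389, 1535]);
translate([30, 0, 0]) cube([1124, 389, 28]);
translate([30, 0, 355]) cube([1124, 389, 28]);
translate([30, 0, 710]) cube([1124, 389, 28]);
translate([30, 0, 1065]) cube([1124, 389, 28]);
translate([30, 0, 1420]) cube([1124, 389, 28]);


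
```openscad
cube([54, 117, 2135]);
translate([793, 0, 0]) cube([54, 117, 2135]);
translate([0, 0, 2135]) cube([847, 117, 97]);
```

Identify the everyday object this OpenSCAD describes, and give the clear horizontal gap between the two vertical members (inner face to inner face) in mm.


A door frame. The clear opening width is 739 mm.

Two 2135 mm tall posts with a header on top — a door frame. The left jamb is 54 mm wide at x = 0; the right jamb starts at x = 793. The clear opening is 793 − 54 = 739 mm.


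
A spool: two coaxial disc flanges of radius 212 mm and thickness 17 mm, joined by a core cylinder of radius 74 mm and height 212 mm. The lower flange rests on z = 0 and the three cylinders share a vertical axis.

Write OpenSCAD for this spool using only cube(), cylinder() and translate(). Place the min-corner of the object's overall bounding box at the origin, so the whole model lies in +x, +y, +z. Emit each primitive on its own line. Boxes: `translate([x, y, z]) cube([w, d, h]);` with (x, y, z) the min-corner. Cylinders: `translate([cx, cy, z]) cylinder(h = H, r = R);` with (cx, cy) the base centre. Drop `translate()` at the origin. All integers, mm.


translate([212, 212, 0]) cylinder(h = 17, r = 212);
translate([212, 212, 17]) cylinder(h = 212, r = 74);
translate([212, 212, 229]) cylinder(h = 17, r = 212);


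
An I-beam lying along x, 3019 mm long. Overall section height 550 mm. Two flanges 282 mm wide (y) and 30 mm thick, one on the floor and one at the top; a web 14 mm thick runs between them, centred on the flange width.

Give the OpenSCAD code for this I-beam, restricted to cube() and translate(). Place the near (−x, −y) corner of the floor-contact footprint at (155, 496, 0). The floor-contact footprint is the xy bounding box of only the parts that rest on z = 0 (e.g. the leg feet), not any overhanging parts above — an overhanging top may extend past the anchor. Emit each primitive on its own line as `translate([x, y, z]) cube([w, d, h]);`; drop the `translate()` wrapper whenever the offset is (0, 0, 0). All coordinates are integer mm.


translate([155, 496, 0]) cube([3019, 282, 30]);
translate([155, 630, 30]) cube([3019, 14, 490]);
translate([155, 496, 520]) cube([3019, 282, 30]);


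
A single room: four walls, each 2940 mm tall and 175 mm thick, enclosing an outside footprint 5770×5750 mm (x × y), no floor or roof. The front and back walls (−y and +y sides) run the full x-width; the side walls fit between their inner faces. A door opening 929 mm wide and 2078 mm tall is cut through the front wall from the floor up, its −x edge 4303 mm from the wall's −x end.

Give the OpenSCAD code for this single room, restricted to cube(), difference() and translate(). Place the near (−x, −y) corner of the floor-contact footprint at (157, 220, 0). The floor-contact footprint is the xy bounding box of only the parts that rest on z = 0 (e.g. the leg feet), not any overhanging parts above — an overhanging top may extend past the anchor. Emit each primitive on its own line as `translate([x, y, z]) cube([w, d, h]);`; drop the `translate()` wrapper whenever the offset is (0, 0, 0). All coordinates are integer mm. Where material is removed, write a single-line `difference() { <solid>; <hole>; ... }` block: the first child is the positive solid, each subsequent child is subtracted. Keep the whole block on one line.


difference() { translate([157, 220, 0]) cube([5770, 175, 2940]); translate([4460, 220, 0]) cube([929, 175, 2078]); }
translate([157, 5795, 0]) cube([5770, 175, 2940]);
translate([157, 395, 0]) cube([175, 5400, 2940]);
translate([5752, 395, 0]) cube([175, 5400, 2940]);


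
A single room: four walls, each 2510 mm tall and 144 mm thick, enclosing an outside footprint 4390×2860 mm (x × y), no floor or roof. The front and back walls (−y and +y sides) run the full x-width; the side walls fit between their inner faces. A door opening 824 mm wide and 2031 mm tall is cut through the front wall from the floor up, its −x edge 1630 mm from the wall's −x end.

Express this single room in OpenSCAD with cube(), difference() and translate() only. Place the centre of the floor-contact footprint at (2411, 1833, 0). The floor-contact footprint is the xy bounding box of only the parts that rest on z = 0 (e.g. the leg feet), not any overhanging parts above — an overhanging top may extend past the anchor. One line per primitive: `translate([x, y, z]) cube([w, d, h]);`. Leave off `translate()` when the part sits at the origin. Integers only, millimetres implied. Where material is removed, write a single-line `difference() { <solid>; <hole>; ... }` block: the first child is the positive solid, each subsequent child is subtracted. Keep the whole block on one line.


difference() { translate([216, 403, 0]) cube([4390, 144, 2510]); translate([1846, 403, 0]) cube([824, 144, 2031]); }
translate([216, 3119, 0]) cube([4390, 144, 2510]);
translate([216, 547, 0]) cube([144, 2572, 2510]);
translate([4462, 547, 0]) cube([144, 2572, 2510]);


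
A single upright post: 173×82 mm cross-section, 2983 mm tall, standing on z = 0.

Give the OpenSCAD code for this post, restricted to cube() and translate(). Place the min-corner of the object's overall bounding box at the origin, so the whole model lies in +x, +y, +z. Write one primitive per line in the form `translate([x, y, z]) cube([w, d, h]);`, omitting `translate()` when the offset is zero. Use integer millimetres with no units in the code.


cube([173, 82, 2983]);


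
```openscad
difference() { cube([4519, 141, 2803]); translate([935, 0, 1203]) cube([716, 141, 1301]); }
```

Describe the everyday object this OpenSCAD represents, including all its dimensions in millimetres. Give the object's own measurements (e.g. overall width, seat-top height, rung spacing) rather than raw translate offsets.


A wall 4519 mm long (x), 141 mm thick (y), 2803 mm tall, with a rectangular window opening cut through it. The opening is 716 mm wide and 1301 mm tall; its sill is at z = 1203 mm and its near (−x) edge is 935 mm from the wall's −x end. The opening passes through the full wall thickness.
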